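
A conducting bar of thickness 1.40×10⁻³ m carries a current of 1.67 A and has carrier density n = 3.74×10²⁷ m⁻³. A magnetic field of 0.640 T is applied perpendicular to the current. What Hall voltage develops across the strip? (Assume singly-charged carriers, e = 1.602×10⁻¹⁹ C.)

V_H = IB/(n e t).
V_H = (1.67)(0.640)/((3.74×10²⁷)(1.602×10⁻¹⁹)(1.40×10⁻³)) ≈ 1.27×10⁻⁶ V.

V_H ≈ 1.27×10⁻⁶ V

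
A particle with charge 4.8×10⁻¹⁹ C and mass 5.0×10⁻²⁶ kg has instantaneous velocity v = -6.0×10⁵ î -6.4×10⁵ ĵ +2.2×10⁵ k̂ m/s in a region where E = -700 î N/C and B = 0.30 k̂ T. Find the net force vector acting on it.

v×B = (-1.92×10⁵, 1.80×10⁵, 0) N/C.
E + v×B = (-1.93×10⁵, 1.80×10⁵, 0) N/C.
F = q(E + v×B) = (4.8×10⁻¹⁹ C)·(-1.93×10⁵, 1.80×10⁵, 0) = (-9.25×10⁻¹⁴, 8.64×10⁻¹⁴, 0) N.

F ≈ (-9.25×10⁻¹⁴, 8.64×10⁻¹⁴, 0) N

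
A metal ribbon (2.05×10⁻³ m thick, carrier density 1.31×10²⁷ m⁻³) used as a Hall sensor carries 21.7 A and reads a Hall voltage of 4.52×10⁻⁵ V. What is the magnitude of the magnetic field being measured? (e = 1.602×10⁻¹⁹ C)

B ≈ 0.896 T

From V_H = IB/(n e t), B = V_H n e t / I.
B = (4.52×10⁻⁵)(1.31×10²⁷)(1.602×10⁻¹⁹)(2.05×10⁻³)/21.7 ≈ 0.896 T.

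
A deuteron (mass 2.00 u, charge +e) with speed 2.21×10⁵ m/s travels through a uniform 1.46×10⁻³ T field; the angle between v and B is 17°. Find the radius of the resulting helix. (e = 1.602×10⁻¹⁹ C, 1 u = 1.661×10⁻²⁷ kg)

r ≈ 0.918 m

v⊥ = v sinθ = 2.21×10⁵·sin17° ≈ 6.461×10⁴ m/s.
r = m v⊥/(|q|B) = (3.322×10⁻²⁷)(6.461×10⁴)/((1.602×10⁻¹⁹)(1.46×10⁻³)) ≈ 0.918 m.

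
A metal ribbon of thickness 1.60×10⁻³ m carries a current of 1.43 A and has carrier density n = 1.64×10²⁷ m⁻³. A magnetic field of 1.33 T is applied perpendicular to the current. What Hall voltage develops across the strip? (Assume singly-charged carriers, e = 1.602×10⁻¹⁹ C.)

V_H ≈ 4.52×10⁻⁶ V

V_H = IB/(n e t).
V_H = (1.43)(1.33)/((1.64×10²⁷)(1.602×10⁻¹⁹)(1.60×10⁻³)) ≈ 4.52×10⁻⁶ V.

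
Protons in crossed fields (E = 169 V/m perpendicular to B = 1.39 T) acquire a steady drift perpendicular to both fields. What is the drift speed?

The steady drift has the magnetic force balancing the electric force, so v_d = E/B.
v_d = 169/1.39 = 122 m/s.

v_d ≈ 122 m/s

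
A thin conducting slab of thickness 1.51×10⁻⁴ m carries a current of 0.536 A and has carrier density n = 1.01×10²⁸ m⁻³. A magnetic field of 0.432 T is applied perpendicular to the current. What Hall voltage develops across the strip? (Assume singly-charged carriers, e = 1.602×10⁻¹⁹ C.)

V_H ≈ 9.48×10⁻⁷ V

V_H = IB/(n e t).
V_H = (0.536)(0.432)/((1.01×10²⁸)(1.602×10⁻¹⁹)(1.51×10⁻⁴)) ≈ 9.48×10⁻⁷ V.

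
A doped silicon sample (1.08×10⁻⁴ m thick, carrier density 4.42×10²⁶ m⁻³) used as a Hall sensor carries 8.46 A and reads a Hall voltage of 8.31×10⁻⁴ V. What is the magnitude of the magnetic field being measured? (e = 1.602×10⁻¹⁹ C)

From V_H = IB/(n e t), B = V_H n e t / I.
B = (8.31×10⁻⁴)(4.42×10²⁶)(1.602×10⁻¹⁹)(1.08×10⁻⁴)/8.46 ≈ 0.751 T.

B ≈ 0.751 T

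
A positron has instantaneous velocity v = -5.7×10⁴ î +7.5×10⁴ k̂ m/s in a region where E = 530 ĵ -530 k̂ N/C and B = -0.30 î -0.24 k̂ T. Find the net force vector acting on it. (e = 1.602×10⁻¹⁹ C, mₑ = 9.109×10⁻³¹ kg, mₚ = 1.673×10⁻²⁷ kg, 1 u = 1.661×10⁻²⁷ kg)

F ≈ (0, -5.71×10⁻¹⁵, -8.49×10⁻¹⁷) N

v×B = (0, -3.62×10⁴, 0) N/C.
E + v×B = (0, -3.56×10⁴, -530) N/C.
F = q(E + v×B) = (1.602×10⁻¹⁹ C)·(0, -3.56×10⁴, -530) = (0, -5.71×10⁻¹⁵, -8.49×10⁻¹⁷) N.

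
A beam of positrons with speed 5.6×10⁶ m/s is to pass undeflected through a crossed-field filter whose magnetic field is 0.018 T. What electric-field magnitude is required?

E = 1.0×10⁵ V/m

For straight-line motion qE = qvB, so E = vB.
E = 5.6×10⁶ × 0.018 = 1.0×10⁵ V/m.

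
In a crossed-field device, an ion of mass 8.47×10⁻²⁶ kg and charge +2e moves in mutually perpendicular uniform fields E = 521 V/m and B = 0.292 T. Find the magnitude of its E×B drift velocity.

v_d ≈ 1780 m/s

The steady drift has the magnetic force balancing the electric force, so v_d = E/B.
v_d = 521/0.292 = 1780 m/s.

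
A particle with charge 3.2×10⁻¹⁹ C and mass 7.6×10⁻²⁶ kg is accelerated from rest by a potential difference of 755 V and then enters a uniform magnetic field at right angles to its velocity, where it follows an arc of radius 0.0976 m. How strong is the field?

v = √(2|q|V/m) = √(2·3.2×10⁻¹⁹·755/7.6×10⁻²⁶) ≈ 7.974×10⁴ m/s.
B = mv/(|q|r) = (7.6×10⁻²⁶)(7.974×10⁴)/((3.2×10⁻¹⁹)(0.0976)) ≈ 0.194 T.

B ≈ 0.194 T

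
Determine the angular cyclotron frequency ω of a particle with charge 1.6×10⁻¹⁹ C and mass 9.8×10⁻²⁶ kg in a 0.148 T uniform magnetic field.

ω = |q|B/m.
ω = (1.6×10⁻¹⁹)(0.148)/9.8×10⁻²⁶ ≈ 2.42×10⁵ rad/s.

ω ≈ 2.42×10⁵ rad/s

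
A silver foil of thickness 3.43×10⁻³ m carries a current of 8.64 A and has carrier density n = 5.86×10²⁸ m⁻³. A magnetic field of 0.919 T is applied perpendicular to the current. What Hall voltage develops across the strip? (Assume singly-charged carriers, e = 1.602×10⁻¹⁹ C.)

V_H = IB/(n e t).
V_H = (8.64)(0.919)/((5.86×10²⁸)(1.602×10⁻¹⁹)(3.43×10⁻³)) ≈ 2.47×10⁻⁷ V.

V_H ≈ 2.47×10⁻⁷ V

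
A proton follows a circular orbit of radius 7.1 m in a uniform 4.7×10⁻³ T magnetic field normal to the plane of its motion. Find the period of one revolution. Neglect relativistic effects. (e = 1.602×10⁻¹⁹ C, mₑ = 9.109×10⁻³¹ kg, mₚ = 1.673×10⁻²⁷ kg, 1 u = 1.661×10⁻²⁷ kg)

T ≈ 1.4×10⁻⁵ s

The cyclotron period depends only on m, q, B: T = 2πm/(|q|B).
T = 2π(1.673×10⁻²⁷)/((1.602×10⁻¹⁹)(4.7×10⁻³)) ≈ 1.4×10⁻⁵ s.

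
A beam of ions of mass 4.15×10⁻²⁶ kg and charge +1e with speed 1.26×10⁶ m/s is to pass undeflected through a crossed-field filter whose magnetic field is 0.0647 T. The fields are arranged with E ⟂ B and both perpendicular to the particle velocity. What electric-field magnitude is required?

E = 8.15×10⁴ V/m

For straight-line motion qE = qvB, so E = vB.
E = 1.26×10⁶ × 0.0647 = 8.15×10⁴ V/m.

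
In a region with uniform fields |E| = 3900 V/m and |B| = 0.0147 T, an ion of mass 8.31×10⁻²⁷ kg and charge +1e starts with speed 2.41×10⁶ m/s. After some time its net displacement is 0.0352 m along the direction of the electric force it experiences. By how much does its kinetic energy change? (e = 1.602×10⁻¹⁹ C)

ΔKE ≈ 2.20×10⁻¹⁷ J

The magnetic force is always ⟂ v and does no work; only the electric force changes KE.
ΔKE = F_E · d = |q|E d = (1.602×10⁻¹⁹)(3900)(0.0352) ≈ 2.20×10⁻¹⁷ J.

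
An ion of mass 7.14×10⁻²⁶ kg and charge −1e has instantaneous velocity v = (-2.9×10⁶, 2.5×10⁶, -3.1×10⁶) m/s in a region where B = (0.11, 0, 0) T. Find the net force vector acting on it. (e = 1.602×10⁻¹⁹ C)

v×B = (0, -3.41×10⁵, -2.75×10⁵) N/C.
F = q v×B = (−1.602×10⁻¹⁹ C)·(0, -3.41×10⁵, -2.75×10⁵) = (0, 5.46×10⁻¹⁴, 4.41×10⁻¹⁴) N.

F ≈ (0, 5.46×10⁻¹⁴, 4.41×10⁻¹⁴) N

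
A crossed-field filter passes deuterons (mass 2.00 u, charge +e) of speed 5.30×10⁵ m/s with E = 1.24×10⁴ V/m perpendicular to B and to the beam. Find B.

Balance of forces in the selector: qE = qvB ⇒ B = E/v.
B = 1.24×10⁴/5.30×10⁵ = 0.0234 T.

B = 0.0234 T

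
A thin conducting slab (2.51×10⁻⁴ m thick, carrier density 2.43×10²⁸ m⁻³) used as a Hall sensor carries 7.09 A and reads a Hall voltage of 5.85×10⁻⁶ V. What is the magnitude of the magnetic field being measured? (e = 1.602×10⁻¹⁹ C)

B ≈ 0.806 T

From V_H = IB/(n e t), B = V_H n e t / I.
B = (5.85×10⁻⁶)(2.43×10²⁸)(1.602×10⁻¹⁹)(2.51×10⁻⁴)/7.09 ≈ 0.806 T.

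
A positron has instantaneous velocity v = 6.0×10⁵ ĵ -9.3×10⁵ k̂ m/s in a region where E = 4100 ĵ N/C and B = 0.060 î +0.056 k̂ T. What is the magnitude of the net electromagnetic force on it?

|F| ≈ 1.14×10⁻¹⁴ N

v×B = (3.36×10⁴, -5.58×10⁴, -3.60×10⁴) N/C.
E + v×B = (3.36×10⁴, -5.17×10⁴, -3.60×10⁴) N/C.
F = q(E + v×B) = (1.602×10⁻¹⁹ C)·(3.36×10⁴, -5.17×10⁴, -3.60×10⁴) = (5.38×10⁻¹⁵, -8.28×10⁻¹⁵, -5.77×10⁻¹⁵) N.
|F| = 1.14×10⁻¹⁴ N.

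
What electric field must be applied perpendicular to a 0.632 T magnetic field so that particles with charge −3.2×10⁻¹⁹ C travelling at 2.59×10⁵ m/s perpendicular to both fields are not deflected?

For straight-line motion qE = qvB, so E = vB.
E = 2.59×10⁵ × 0.632 = 1.64×10⁵ V/m.

E = 1.64×10⁵ V/m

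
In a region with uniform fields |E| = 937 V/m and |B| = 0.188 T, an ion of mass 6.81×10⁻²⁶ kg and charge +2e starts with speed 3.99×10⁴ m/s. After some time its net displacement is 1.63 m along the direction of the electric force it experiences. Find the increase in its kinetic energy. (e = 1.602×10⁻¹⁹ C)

ΔKE ≈ 4.89×10⁻¹⁶ J

The magnetic force is always ⟂ v and does no work; only the electric force changes KE.
ΔKE = F_E · d = |q|E d = (3.204×10⁻¹⁹)(937)(1.63) ≈ 4.89×10⁻¹⁶ J.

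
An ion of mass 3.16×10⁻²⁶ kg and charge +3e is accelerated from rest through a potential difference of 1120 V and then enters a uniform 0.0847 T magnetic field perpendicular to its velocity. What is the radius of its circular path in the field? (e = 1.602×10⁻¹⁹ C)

Acceleration: |q|V = ½mv² ⇒ v = √(2|q|V/m) = √(2·4.806×10⁻¹⁹·1120/3.16×10⁻²⁶) ≈ 1.846×10⁵ m/s.
In the field: r = mv/(|q|B) = (3.16×10⁻²⁶)(1.846×10⁵)/((4.806×10⁻¹⁹)(0.0847)) ≈ 0.143 m.

r ≈ 0.143 m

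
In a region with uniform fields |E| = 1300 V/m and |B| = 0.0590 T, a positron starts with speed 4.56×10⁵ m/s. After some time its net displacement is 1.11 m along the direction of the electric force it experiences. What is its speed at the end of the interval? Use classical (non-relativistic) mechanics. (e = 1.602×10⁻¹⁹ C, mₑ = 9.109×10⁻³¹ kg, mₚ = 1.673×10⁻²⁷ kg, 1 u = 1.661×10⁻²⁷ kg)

B does no work; ΔKE = |q|E d.
½mv_f² = ½mv₀² + |q|Ed = ½(9.109×10⁻³¹)(4.56×10⁵)² + (1.602×10⁻¹⁹)(1300)(1.11) ≈ 9.470×10⁻²⁰ J + 2.312×10⁻¹⁶ J ≈ 2.313×10⁻¹⁶ J.
v_f = √(2·2.313×10⁻¹⁶/9.109×10⁻³¹) ≈ 2.25×10⁷ m/s.

v_f ≈ 2.25×10⁷ m/s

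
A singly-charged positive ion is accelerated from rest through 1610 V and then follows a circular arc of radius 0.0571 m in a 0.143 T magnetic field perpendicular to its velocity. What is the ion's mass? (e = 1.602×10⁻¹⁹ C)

Combine |q|V = ½mv² and r = mv/(|q|B): eliminate v to get m = qB²r²/(2V).
m = (1.602×10⁻¹⁹)(0.143)²(0.0571)²/(2·1610) ≈ 3.32×10⁻²⁷ kg.

m ≈ 3.32×10⁻²⁷ kg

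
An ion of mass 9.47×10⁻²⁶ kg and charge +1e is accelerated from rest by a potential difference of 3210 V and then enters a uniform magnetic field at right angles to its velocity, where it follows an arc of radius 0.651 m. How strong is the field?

v = √(2|q|V/m) = √(2·1.602×10⁻¹⁹·3210/9.47×10⁻²⁶) ≈ 1.042×10⁵ m/s.
B = mv/(|q|r) = (9.47×10⁻²⁶)(1.042×10⁵)/((1.602×10⁻¹⁹)(0.651)) ≈ 0.0946 T.

B ≈ 0.0946 T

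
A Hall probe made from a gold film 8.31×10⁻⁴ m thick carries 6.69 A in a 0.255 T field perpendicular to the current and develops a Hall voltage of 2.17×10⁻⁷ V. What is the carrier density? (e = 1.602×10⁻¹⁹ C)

From V_H = IB/(n e t), n = IB/(V_H e t).
n = (6.69)(0.255)/((2.17×10⁻⁷)(1.602×10⁻¹⁹)(8.31×10⁻⁴)) ≈ 5.91×10²⁸ m⁻³.

n ≈ 5.91×10²⁸ m⁻³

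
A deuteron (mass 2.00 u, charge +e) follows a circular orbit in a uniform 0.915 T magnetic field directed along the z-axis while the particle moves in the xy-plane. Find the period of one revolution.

T ≈ 1.42×10⁻⁷ s

The cyclotron period depends only on m, q, B: T = 2πm/(|q|B).
T = 2π(3.322×10⁻²⁷)/((1.602×10⁻¹⁹)(0.915)) ≈ 1.42×10⁻⁷ s.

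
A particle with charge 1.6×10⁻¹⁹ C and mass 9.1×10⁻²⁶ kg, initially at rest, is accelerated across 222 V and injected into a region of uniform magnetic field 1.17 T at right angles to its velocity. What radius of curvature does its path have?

Acceleration: |q|V = ½mv² ⇒ v = √(2|q|V/m) = √(2·1.6×10⁻¹⁹·222/9.1×10⁻²⁶) ≈ 2.794×10⁴ m/s.
In the field: r = mv/(|q|B) = (9.1×10⁻²⁶)(2.794×10⁴)/((1.6×10⁻¹⁹)(1.17)) ≈ 0.0136 m.

r ≈ 0.0136 m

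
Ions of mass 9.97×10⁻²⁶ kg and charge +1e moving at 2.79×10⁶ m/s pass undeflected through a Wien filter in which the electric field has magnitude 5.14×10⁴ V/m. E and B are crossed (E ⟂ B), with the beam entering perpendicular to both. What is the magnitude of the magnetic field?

B = 0.0184 T

Balance of forces in the selector: qE = qvB ⇒ B = E/v.
B = 5.14×10⁴/2.79×10⁶ = 0.0184 T.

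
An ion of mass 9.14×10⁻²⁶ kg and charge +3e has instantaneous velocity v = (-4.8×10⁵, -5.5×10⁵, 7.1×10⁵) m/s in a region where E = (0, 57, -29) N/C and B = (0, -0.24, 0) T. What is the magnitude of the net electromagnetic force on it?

v×B = (1.70×10⁵, 0, 1.15×10⁵) N/C.
E + v×B = (1.70×10⁵, 57.0, 1.15×10⁵) N/C.
F = q(E + v×B) = (4.806×10⁻¹⁹ C)·(1.70×10⁵, 57.0, 1.15×10⁵) = (8.19×10⁻¹⁴, 2.74×10⁻¹⁷, 5.54×10⁻¹⁴) N.
|F| = 9.88×10⁻¹⁴ N.

|F| ≈ 9.88×10⁻¹⁴ N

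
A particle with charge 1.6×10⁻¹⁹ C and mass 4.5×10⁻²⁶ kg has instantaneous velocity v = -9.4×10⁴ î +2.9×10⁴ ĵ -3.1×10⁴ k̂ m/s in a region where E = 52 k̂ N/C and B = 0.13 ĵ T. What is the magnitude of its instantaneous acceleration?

|a| ≈ 4.56×10¹⁰ m/s²

v×B = (4030, 0, -1.22×10⁴) N/C.
E + v×B = (4030, 0, -1.22×10⁴) N/C.
F = q(E + v×B) = (1.6×10⁻¹⁹ C)·(4030, 0, -1.22×10⁴) = (6.45×10⁻¹⁶, 0, -1.95×10⁻¹⁵) N.
|a| = |F|/m = 2.051×10⁻¹⁵/4.5×10⁻²⁶ ≈ 4.56×10¹⁰ m/s².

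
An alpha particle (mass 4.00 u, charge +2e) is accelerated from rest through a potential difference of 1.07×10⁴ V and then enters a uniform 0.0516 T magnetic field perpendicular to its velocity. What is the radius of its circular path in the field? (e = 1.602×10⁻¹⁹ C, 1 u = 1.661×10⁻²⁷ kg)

Acceleration: |q|V = ½mv² ⇒ v = √(2|q|V/m) = √(2·3.204×10⁻¹⁹·1.07×10⁴/6.644×10⁻²⁷) ≈ 1.016×10⁶ m/s.
In the field: r = mv/(|q|B) = (6.644×10⁻²⁷)(1.016×10⁶)/((3.204×10⁻¹⁹)(0.0516)) ≈ 0.408 m.

r ≈ 0.408 m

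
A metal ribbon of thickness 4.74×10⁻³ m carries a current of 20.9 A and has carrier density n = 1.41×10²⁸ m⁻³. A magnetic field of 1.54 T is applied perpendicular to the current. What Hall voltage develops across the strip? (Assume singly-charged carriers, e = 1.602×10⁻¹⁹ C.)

V_H = IB/(n e t).
V_H = (20.9)(1.54)/((1.41×10²⁸)(1.602×10⁻¹⁹)(4.74×10⁻³)) ≈ 3.01×10⁻⁶ V.

V_H ≈ 3.01×10⁻⁶ V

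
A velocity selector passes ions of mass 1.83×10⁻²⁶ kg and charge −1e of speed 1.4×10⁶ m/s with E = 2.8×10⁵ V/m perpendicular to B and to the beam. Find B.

Balance of forces in the selector: qE = qvB ⇒ B = E/v.
B = 2.8×10⁵/1.4×10⁶ = 0.20 T.

B = 0.20 T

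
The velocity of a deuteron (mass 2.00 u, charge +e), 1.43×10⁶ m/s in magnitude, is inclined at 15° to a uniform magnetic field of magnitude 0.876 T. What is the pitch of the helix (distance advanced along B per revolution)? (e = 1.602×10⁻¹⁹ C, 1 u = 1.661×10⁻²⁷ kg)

p ≈ 0.205 m

v∥ = v cosθ = 1.43×10⁶·cos15° ≈ 1.381×10⁶ m/s.
T = 2πm/(|q|B) = 2π(3.322×10⁻²⁷)/((1.602×10⁻¹⁹)(0.876)) ≈ 1.487×10⁻⁷ s.
pitch = v∥ T = (1.381×10⁶)(1.487×10⁻⁷) ≈ 0.205 m.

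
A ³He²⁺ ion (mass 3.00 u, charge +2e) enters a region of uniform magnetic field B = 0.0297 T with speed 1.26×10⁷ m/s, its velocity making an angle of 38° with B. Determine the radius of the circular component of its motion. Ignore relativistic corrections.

r ≈ 4.06 m

v⊥ = v sinθ = 1.26×10⁷·sin38° ≈ 7.757×10⁶ m/s.
r = m v⊥/(|q|B) = (4.983×10⁻²⁷)(7.757×10⁶)/((3.204×10⁻¹⁹)(0.0297)) ≈ 4.06 m.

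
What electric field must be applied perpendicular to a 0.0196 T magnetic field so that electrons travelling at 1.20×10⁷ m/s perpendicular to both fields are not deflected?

E = 2.35×10⁵ V/m

For straight-line motion qE = qvB, so E = vB.
E = 1.20×10⁷ × 0.0196 = 2.35×10⁵ V/m.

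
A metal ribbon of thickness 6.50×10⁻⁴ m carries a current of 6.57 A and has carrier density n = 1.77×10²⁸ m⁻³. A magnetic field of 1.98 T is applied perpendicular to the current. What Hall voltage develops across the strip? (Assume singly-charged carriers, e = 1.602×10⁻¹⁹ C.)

V_H = IB/(n e t).
V_H = (6.57)(1.98)/((1.77×10²⁸)(1.602×10⁻¹⁹)(6.50×10⁻⁴)) ≈ 7.06×10⁻⁶ V.

V_H ≈ 7.06×10⁻⁶ V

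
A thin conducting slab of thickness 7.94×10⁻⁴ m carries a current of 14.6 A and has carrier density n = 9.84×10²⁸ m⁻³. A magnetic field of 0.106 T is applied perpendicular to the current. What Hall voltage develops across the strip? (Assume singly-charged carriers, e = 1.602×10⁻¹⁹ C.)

V_H ≈ 1.24×10⁻⁷ V

V_H = IB/(n e t).
V_H = (14.6)(0.106)/((9.84×10²⁸)(1.602×10⁻¹⁹)(7.94×10⁻⁴)) ≈ 1.24×10⁻⁷ V.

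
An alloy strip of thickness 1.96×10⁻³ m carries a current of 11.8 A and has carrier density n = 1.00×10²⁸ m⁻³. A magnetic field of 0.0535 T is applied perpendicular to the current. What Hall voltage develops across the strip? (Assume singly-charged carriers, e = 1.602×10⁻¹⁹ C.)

V_H = IB/(n e t).
V_H = (11.8)(0.0535)/((1.00×10²⁸)(1.602×10⁻¹⁹)(1.96×10⁻³)) ≈ 2.01×10⁻⁷ V.

V_H ≈ 2.01×10⁻⁷ V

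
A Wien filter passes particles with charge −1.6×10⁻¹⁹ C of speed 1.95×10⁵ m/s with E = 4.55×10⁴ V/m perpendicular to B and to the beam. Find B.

Balance of forces in the selector: qE = qvB ⇒ B = E/v.
B = 4.55×10⁴/1.95×10⁵ = 0.233 T.

B = 0.233 T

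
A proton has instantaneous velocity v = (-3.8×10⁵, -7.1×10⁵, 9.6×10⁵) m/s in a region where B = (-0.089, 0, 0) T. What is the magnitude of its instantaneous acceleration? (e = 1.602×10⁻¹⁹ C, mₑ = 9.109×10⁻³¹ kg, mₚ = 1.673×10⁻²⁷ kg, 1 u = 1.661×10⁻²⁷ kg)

v×B = (0, -8.54×10⁴, -6.32×10⁴) N/C.
F = q v×B = (1.602×10⁻¹⁹ C)·(0, -8.54×10⁴, -6.32×10⁴) = (0, -1.37×10⁻¹⁴, -1.01×10⁻¹⁴) N.
|a| = |F|/m = 1.702×10⁻¹⁴/1.673×10⁻²⁷ ≈ 1.02×10¹³ m/s².

|a| ≈ 1.02×10¹³ m/s²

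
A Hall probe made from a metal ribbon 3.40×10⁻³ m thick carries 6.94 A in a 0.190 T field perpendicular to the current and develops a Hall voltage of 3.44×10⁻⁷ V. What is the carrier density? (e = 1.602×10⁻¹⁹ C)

From V_H = IB/(n e t), n = IB/(V_H e t).
n = (6.94)(0.190)/((3.44×10⁻⁷)(1.602×10⁻¹⁹)(3.40×10⁻³)) ≈ 7.04×10²⁷ m⁻³.

n ≈ 7.04×10²⁷ m⁻³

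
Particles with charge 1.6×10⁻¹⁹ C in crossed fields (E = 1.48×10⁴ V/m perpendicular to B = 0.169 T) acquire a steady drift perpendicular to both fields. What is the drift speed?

v_d ≈ 8.76×10⁴ m/s

The steady drift has the magnetic force balancing the electric force, so v_d = E/B.
v_d = 1.48×10⁴/0.169 = 8.76×10⁴ m/s.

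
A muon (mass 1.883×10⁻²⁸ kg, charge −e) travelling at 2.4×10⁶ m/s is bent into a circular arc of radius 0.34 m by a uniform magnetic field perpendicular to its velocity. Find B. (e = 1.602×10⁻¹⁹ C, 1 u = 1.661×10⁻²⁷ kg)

From |q|vB = mv²/r, B = mv/(|q|r).
B = (1.883×10⁻²⁸)(2.4×10⁶)/((1.602×10⁻¹⁹)(0.34)) ≈ 8.3×10⁻³ T.

B ≈ 8.3×10⁻³ T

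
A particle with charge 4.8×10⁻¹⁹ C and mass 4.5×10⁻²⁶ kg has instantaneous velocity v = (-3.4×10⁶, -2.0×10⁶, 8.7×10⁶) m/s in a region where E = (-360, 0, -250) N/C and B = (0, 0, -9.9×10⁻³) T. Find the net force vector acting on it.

v×B = (1.98×10⁴, -3.37×10⁴, 0) N/C.
E + v×B = (1.94×10⁴, -3.37×10⁴, -250) N/C.
F = q(E + v×B) = (4.8×10⁻¹⁹ C)·(1.94×10⁴, -3.37×10⁴, -250) = (9.33×10⁻¹⁵, -1.62×10⁻¹⁴, -1.20×10⁻¹⁶) N.

F ≈ (9.33×10⁻¹⁵, -1.62×10⁻¹⁴, -1.20×10⁻¹⁶) N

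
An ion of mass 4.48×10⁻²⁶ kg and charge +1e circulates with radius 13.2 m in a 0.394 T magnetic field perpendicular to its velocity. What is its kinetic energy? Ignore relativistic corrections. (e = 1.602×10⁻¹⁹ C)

v = |q|Br/m, then KE = ½mv² = (qBr)²/(2m).
v = (1.602×10⁻¹⁹)(0.394)(13.2)/4.48×10⁻²⁶ ≈ 1.860×10⁷ m/s.
KE = ½(4.48×10⁻²⁶)(1.860×10⁷)² ≈ 7.75×10⁻¹² J.

KE ≈ 7.75×10⁻¹² J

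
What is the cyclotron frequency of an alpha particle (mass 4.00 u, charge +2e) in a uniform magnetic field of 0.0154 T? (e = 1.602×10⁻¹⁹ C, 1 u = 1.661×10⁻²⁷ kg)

f ≈ 1.18×10⁵ Hz

f = |q|B/(2πm).
f = (3.204×10⁻¹⁹)(0.0154)/(2π·6.644×10⁻²⁷) ≈ 1.18×10⁵ Hz.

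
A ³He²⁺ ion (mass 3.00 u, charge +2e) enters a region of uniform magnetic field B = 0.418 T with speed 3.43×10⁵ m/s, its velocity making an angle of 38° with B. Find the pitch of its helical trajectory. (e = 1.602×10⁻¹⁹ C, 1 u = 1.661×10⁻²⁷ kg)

p ≈ 0.0632 m

v∥ = v cosθ = 3.43×10⁵·cos38° ≈ 2.703×10⁵ m/s.
T = 2πm/(|q|B) = 2π(4.983×10⁻²⁷)/((3.204×10⁻¹⁹)(0.418)) ≈ 2.338×10⁻⁷ s.
pitch = v∥ T = (2.703×10⁵)(2.338×10⁻⁷) ≈ 0.0632 m.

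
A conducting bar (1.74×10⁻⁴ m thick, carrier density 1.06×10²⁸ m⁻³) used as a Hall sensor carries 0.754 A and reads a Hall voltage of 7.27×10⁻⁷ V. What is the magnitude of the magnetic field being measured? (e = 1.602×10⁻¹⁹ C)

From V_H = IB/(n e t), B = V_H n e t / I.
B = (7.27×10⁻⁷)(1.06×10²⁸)(1.602×10⁻¹⁹)(1.74×10⁻⁴)/0.754 ≈ 0.285 T.

B ≈ 0.285 T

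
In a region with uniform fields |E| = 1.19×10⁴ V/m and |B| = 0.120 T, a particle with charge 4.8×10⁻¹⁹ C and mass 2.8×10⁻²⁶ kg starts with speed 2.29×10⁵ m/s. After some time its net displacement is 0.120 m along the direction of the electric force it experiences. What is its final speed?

v_f ≈ 3.18×10⁵ m/s

B does no work; ΔKE = |q|E d.
½mv_f² = ½mv₀² + |q|Ed = ½(2.8×10⁻²⁶)(2.29×10⁵)² + (4.8×10⁻¹⁹)(1.19×10⁴)(0.120) ≈ 7.342×10⁻¹⁶ J + 6.854×10⁻¹⁶ J ≈ 1.420×10⁻¹⁵ J.
v_f = √(2·1.420×10⁻¹⁵/2.8×10⁻²⁶) ≈ 3.18×10⁵ m/s.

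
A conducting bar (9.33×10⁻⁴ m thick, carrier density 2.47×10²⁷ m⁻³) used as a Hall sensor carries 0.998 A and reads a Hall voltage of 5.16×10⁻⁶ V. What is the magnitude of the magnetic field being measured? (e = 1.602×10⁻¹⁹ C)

B ≈ 1.91 T

From V_H = IB/(n e t), B = V_H n e t / I.
B = (5.16×10⁻⁶)(2.47×10²⁷)(1.602×10⁻¹⁹)(9.33×10⁻⁴)/0.998 ≈ 1.91 T.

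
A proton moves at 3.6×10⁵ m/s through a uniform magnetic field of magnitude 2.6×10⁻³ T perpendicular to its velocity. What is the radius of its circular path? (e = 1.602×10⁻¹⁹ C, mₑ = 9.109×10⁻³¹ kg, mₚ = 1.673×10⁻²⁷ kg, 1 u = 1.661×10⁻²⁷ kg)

r ≈ 1.4 m

The magnetic force provides the centripetal force: |q|vB = mv²/r.
r = mv/(|q|B) = (1.673×10⁻²⁷)(3.6×10⁵)/((1.602×10⁻¹⁹)(2.6×10⁻³)) ≈ 1.4 m.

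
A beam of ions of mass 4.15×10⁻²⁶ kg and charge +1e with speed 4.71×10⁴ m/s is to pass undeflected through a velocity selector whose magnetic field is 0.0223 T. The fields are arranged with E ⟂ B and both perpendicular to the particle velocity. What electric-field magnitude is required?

For straight-line motion qE = qvB, so E = vB.
E = 4.71×10⁴ × 0.0223 = 1050 V/m.

E = 1050 V/m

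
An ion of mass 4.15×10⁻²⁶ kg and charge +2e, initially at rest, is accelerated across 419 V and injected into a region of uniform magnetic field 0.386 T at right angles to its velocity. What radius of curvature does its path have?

r ≈ 0.0270 m

Acceleration: |q|V = ½mv² ⇒ v = √(2|q|V/m) = √(2·3.204×10⁻¹⁹·419/4.15×10⁻²⁶) ≈ 8.043×10⁴ m/s.
In the field: r = mv/(|q|B) = (4.15×10⁻²⁶)(8.043×10⁴)/((3.204×10⁻¹⁹)(0.386)) ≈ 0.0270 m.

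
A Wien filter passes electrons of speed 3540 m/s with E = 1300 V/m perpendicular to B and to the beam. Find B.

Balance of forces in the selector: qE = qvB ⇒ B = E/v.
B = 1300/3540 = 0.367 T.

B = 0.367 T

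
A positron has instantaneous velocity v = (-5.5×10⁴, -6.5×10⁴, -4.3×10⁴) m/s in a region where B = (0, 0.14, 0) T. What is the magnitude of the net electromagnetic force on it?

v×B = (6020, 0, -7700) N/C.
F = q v×B = (1.602×10⁻¹⁹ C)·(6020, 0, -7700) = (9.64×10⁻¹⁶, 0, -1.23×10⁻¹⁵) N.
|F| = 1.57×10⁻¹⁵ N.

|F| ≈ 1.57×10⁻¹⁵ N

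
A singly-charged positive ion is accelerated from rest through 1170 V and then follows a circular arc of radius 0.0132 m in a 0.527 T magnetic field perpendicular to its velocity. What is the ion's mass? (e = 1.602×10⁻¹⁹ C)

m ≈ 3.31×10⁻²⁷ kg

Combine |q|V = ½mv² and r = mv/(|q|B): eliminate v to get m = qB²r²/(2V).
m = (1.602×10⁻¹⁹)(0.527)²(0.0132)²/(2·1170) ≈ 3.31×10⁻²⁷ kg.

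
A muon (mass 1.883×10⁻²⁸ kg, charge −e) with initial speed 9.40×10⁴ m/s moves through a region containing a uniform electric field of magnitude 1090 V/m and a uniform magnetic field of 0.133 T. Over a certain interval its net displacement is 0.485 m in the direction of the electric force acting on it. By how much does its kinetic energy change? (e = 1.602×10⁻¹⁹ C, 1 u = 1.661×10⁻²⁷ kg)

ΔKE ≈ 8.47×10⁻¹⁷ J

The magnetic force is always ⟂ v and does no work; only the electric force changes KE.
ΔKE = F_E · d = |q|E d = (1.602×10⁻¹⁹)(1090)(0.485) ≈ 8.47×10⁻¹⁷ J.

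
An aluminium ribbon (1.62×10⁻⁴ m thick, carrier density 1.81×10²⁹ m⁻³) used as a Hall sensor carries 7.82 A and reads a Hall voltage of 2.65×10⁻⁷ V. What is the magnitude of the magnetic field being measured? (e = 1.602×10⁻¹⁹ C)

B ≈ 0.159 T

From V_H = IB/(n e t), B = V_H n e t / I.
B = (2.65×10⁻⁷)(1.81×10²⁹)(1.602×10⁻¹⁹)(1.62×10⁻⁴)/7.82 ≈ 0.159 T.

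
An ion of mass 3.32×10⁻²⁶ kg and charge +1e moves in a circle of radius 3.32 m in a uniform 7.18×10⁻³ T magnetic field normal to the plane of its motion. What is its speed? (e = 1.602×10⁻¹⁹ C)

From |q|vB = mv²/r, v = |q|Br/m.
v = (1.602×10⁻¹⁹)(7.18×10⁻³)(3.32)/3.32×10⁻²⁶ ≈ 1.15×10⁵ m/s.

v ≈ 1.15×10⁵ m/s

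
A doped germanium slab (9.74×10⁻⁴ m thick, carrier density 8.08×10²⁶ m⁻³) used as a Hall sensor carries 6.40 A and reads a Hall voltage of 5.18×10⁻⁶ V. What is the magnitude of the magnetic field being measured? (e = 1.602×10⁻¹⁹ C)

From V_H = IB/(n e t), B = V_H n e t / I.
B = (5.18×10⁻⁶)(8.08×10²⁶)(1.602×10⁻¹⁹)(9.74×10⁻⁴)/6.40 ≈ 0.102 T.

B ≈ 0.102 T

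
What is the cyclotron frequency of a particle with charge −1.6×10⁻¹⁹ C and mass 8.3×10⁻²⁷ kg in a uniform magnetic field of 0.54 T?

f ≈ 1.7×10⁶ Hz

f = |q|B/(2πm).
f = (1.6×10⁻¹⁹)(0.54)/(2π·8.3×10⁻²⁷) ≈ 1.7×10⁶ Hz.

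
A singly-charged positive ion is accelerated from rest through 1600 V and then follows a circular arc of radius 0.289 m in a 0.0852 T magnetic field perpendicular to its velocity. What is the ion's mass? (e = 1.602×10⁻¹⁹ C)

Combine |q|V = ½mv² and r = mv/(|q|B): eliminate v to get m = qB²r²/(2V).
m = (1.602×10⁻¹⁹)(0.0852)²(0.289)²/(2·1600) ≈ 3.04×10⁻²⁶ kg.

m ≈ 3.04×10⁻²⁶ kg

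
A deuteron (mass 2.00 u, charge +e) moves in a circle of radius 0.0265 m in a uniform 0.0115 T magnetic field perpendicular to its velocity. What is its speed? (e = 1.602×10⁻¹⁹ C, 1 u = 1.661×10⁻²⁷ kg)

v ≈ 1.47×10⁴ m/s

From |q|vB = mv²/r, v = |q|Br/m.
v = (1.602×10⁻¹⁹)(0.0115)(0.0265)/3.322×10⁻²⁷ ≈ 1.47×10⁴ m/s.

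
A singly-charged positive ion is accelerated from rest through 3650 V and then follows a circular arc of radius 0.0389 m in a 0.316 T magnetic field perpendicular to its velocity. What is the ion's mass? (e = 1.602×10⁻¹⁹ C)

Combine |q|V = ½mv² and r = mv/(|q|B): eliminate v to get m = qB²r²/(2V).
m = (1.602×10⁻¹⁹)(0.316)²(0.0389)²/(2·3650) ≈ 3.32×10⁻²⁷ kg.

m ≈ 3.32×10⁻²⁷ kg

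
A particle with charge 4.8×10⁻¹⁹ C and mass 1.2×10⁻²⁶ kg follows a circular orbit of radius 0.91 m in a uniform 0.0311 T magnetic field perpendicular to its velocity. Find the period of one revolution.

T ≈ 5.05×10⁻⁶ s

The cyclotron period depends only on m, q, B: T = 2πm/(|q|B).
T = 2π(1.2×10⁻²⁶)/((4.8×10⁻¹⁹)(0.0311)) ≈ 5.05×10⁻⁶ s.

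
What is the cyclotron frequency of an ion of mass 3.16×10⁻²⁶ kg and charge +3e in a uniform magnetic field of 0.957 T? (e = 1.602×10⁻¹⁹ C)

f ≈ 2.32×10⁶ Hz

f = |q|B/(2πm).
f = (4.806×10⁻¹⁹)(0.957)/(2π·3.16×10⁻²⁶) ≈ 2.32×10⁶ Hz.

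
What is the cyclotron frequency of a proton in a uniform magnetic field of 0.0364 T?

f = |q|B/(2πm).
f = (1.602×10⁻¹⁹)(0.0364)/(2π·1.673×10⁻²⁷) ≈ 5.55×10⁵ Hz.

f ≈ 5.55×10⁵ Hz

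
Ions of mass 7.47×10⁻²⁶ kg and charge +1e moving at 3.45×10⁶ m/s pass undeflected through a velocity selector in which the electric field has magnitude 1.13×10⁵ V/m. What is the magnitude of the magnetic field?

Balance of forces in the selector: qE = qvB ⇒ B = E/v.
B = 1.13×10⁵/3.45×10⁶ = 0.0328 T.

B = 0.0328 T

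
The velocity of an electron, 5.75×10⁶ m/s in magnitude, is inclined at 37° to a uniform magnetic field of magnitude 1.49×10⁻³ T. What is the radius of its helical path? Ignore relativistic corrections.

r ≈ 0.0132 m

v⊥ = v sinθ = 5.75×10⁶·sin37° ≈ 3.460×10⁶ m/s.
r = m v⊥/(|q|B) = (9.109×10⁻³¹)(3.460×10⁶)/((1.602×10⁻¹⁹)(1.49×10⁻³)) ≈ 0.0132 m.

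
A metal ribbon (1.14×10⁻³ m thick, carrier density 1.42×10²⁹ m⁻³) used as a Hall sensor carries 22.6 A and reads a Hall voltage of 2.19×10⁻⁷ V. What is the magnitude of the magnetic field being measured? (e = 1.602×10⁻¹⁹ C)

From V_H = IB/(n e t), B = V_H n e t / I.
B = (2.19×10⁻⁷)(1.42×10²⁹)(1.602×10⁻¹⁹)(1.14×10⁻³)/22.6 ≈ 0.251 T.

B ≈ 0.251 T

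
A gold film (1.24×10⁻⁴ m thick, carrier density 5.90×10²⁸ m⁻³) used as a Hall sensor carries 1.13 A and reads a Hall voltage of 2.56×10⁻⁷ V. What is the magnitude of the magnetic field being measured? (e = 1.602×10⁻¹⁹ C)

B ≈ 0.266 T

From V_H = IB/(n e t), B = V_H n e t / I.
B = (2.56×10⁻⁷)(5.90×10²⁸)(1.602×10⁻¹⁹)(1.24×10⁻⁴)/1.13 ≈ 0.266 T.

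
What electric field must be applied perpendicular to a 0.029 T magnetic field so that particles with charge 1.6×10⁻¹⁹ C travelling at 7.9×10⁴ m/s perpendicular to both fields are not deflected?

For straight-line motion qE = qvB, so E = vB.
E = 7.9×10⁴ × 0.029 = 2300 V/m.

E = 2300 V/m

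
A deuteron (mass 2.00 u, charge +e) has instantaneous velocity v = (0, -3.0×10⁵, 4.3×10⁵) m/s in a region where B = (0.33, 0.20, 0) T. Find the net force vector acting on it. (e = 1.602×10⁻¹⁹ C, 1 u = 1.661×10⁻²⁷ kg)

v×B = (-8.60×10⁴, 1.42×10⁵, 9.90×10⁴) N/C.
F = q v×B = (1.602×10⁻¹⁹ C)·(-8.60×10⁴, 1.42×10⁵, 9.90×10⁴) = (-1.38×10⁻¹⁴, 2.27×10⁻¹⁴, 1.59×10⁻¹⁴) N.

F ≈ (-1.38×10⁻¹⁴, 2.27×10⁻¹⁴, 1.59×10⁻¹⁴) N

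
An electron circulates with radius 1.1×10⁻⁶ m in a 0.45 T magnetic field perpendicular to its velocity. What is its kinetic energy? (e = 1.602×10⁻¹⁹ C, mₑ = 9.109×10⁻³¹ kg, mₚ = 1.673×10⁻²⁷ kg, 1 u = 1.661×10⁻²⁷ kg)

v = |q|Br/m, then KE = ½mv² = (qBr)²/(2m).
v = (1.602×10⁻¹⁹)(0.45)(1.1×10⁻⁶)/9.109×10⁻³¹ ≈ 8.706×10⁴ m/s.
KE = ½(9.109×10⁻³¹)(8.706×10⁴)² ≈ 3.5×10⁻²¹ J.

KE ≈ 3.5×10⁻²¹ J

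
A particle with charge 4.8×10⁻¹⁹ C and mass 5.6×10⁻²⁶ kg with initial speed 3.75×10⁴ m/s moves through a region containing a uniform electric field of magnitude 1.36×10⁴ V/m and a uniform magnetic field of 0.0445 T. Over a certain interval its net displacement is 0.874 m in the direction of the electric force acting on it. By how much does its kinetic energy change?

The magnetic force is always ⟂ v and does no work; only the electric force changes KE.
ΔKE = F_E · d = |q|E d = (4.8×10⁻¹⁹)(1.36×10⁴)(0.874) ≈ 5.71×10⁻¹⁵ J.

ΔKE ≈ 5.71×10⁻¹⁵ J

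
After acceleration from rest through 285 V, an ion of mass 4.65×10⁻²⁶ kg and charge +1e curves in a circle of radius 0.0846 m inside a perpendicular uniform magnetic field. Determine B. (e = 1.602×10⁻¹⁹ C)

v = √(2|q|V/m) = √(2·1.602×10⁻¹⁹·285/4.65×10⁻²⁶) ≈ 4.431×10⁴ m/s.
B = mv/(|q|r) = (4.65×10⁻²⁶)(4.431×10⁴)/((1.602×10⁻¹⁹)(0.0846)) ≈ 0.152 T.

B ≈ 0.152 T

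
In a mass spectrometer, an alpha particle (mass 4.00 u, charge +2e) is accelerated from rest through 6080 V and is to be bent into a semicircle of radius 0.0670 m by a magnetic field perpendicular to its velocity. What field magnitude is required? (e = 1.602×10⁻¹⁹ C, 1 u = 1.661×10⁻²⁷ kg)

v = √(2|q|V/m) = √(2·3.204×10⁻¹⁹·6080/6.644×10⁻²⁷) ≈ 7.658×10⁵ m/s.
B = mv/(|q|r) = (6.644×10⁻²⁷)(7.658×10⁵)/((3.204×10⁻¹⁹)(0.0670)) ≈ 0.237 T.

B ≈ 0.237 T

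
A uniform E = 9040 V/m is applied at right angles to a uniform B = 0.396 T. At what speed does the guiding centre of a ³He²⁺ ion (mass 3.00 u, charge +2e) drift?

v_d ≈ 2.28×10⁴ m/s

In crossed fields the guiding centre drifts at v_d = |E×B|/B² = E/B, independent of charge and mass.
v_d = 9040/0.396 = 2.28×10⁴ m/s.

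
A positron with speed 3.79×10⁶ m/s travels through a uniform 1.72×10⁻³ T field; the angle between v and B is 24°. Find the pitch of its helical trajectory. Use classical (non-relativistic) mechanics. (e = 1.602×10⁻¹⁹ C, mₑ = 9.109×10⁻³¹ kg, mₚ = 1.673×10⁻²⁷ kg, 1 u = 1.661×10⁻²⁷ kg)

v∥ = v cosθ = 3.79×10⁶·cos24° ≈ 3.462×10⁶ m/s.
T = 2πm/(|q|B) = 2π(9.109×10⁻³¹)/((1.602×10⁻¹⁹)(1.72×10⁻³)) ≈ 2.077×10⁻⁸ s.
pitch = v∥ T = (3.462×10⁶)(2.077×10⁻⁸) ≈ 0.0719 m.

p ≈ 0.0719 m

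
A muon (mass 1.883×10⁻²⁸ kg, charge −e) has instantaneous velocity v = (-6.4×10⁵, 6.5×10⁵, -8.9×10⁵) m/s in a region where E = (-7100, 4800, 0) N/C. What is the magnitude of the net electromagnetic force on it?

|F| ≈ 1.37×10⁻¹⁵ N

Only an electric field acts, so F = qE = (−1.602×10⁻¹⁹ C)·(-7100, 4800, 0) = (1.14×10⁻¹⁵, -7.69×10⁻¹⁶, 0) N.
|F| = 1.37×10⁻¹⁵ N.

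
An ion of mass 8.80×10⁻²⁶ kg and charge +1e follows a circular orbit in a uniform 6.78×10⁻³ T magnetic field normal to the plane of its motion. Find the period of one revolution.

The cyclotron period depends only on m, q, B: T = 2πm/(|q|B).
T = 2π(8.80×10⁻²⁶)/((1.602×10⁻¹⁹)(6.78×10⁻³)) ≈ 5.09×10⁻⁴ s.

T ≈ 5.09×10⁻⁴ s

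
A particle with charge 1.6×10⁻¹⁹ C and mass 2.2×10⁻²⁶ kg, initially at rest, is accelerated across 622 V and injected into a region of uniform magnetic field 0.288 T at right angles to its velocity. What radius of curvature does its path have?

Acceleration: |q|V = ½mv² ⇒ v = √(2|q|V/m) = √(2·1.6×10⁻¹⁹·622/2.2×10⁻²⁶) ≈ 9.512×10⁴ m/s.
In the field: r = mv/(|q|B) = (2.2×10⁻²⁶)(9.512×10⁴)/((1.6×10⁻¹⁹)(0.288)) ≈ 0.0454 m.

r ≈ 0.0454 m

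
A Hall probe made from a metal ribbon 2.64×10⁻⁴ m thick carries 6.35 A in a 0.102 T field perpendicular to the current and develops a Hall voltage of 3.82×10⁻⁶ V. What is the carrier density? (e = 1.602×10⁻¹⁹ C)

n ≈ 4.01×10²⁷ m⁻³

From V_H = IB/(n e t), n = IB/(V_H e t).
n = (6.35)(0.102)/((3.82×10⁻⁶)(1.602×10⁻¹⁹)(2.64×10⁻⁴)) ≈ 4.01×10²⁷ m⁻³.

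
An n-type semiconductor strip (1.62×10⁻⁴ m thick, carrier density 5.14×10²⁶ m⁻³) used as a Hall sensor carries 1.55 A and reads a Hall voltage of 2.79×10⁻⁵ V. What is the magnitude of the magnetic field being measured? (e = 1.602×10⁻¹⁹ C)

From V_H = IB/(n e t), B = V_H n e t / I.
B = (2.79×10⁻⁵)(5.14×10²⁶)(1.602×10⁻¹⁹)(1.62×10⁻⁴)/1.55 ≈ 0.240 T.

B ≈ 0.240 T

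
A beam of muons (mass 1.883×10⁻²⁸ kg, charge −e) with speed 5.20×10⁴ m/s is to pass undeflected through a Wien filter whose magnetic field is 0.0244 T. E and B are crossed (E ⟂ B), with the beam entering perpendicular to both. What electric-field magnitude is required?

E = 1270 V/m

For straight-line motion qE = qvB, so E = vB.
E = 5.20×10⁴ × 0.0244 = 1270 V/m.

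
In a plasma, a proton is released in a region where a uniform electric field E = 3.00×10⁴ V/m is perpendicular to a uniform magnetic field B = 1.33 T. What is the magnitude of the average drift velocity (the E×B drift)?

v_d ≈ 2.26×10⁴ m/s

The E×B drift speed is v_d = E/B.
v_d = 3.00×10⁴/1.33 = 2.26×10⁴ m/s.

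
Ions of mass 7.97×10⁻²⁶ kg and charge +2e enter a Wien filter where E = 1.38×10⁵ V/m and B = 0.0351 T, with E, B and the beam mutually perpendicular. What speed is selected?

Zero net Lorentz force requires |qE| = |q v×B|, i.e. E = vB.
v = E/B = 1.38×10⁵/0.0351 = 3.93×10⁶ m/s.
The result is independent of the particle's charge and mass.

v = 3.93×10⁶ m/s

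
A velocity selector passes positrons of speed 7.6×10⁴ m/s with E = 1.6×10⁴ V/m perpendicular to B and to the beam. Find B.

Balance of forces in the selector: qE = qvB ⇒ B = E/v.
B = 1.6×10⁴/7.6×10⁴ = 0.21 T.

B = 0.21 T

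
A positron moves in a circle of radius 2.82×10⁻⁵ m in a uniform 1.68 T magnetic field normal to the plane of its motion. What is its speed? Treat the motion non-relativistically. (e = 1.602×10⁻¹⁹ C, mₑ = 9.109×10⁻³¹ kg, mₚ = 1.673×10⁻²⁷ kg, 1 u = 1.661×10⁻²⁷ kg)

From |q|vB = mv²/r, v = |q|Br/m.
v = (1.602×10⁻¹⁹)(1.68)(2.82×10⁻⁵)/9.109×10⁻³¹ ≈ 8.33×10⁶ m/s.

v ≈ 8.33×10⁶ m/s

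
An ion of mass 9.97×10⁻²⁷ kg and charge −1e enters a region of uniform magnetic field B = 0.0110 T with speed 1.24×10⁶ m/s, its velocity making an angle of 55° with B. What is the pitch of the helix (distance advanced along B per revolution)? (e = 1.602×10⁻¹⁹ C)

p ≈ 25.3 m

v∥ = v cosθ = 1.24×10⁶·cos55° ≈ 7.112×10⁵ m/s.
T = 2πm/(|q|B) = 2π(9.97×10⁻²⁷)/((1.602×10⁻¹⁹)(0.0110)) ≈ 3.555×10⁻⁵ s.
pitch = v∥ T = (7.112×10⁵)(3.555×10⁻⁵) ≈ 25.3 m.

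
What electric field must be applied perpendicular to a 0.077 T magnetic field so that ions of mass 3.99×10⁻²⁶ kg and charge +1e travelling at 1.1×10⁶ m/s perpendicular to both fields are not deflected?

For straight-line motion qE = qvB, so E = vB.
E = 1.1×10⁶ × 0.077 = 8.5×10⁴ V/m.

E = 8.5×10⁴ V/m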